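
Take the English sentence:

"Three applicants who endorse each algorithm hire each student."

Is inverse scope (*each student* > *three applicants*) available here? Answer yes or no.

Yes

Although the sentence contains a relative clause (*who endorse each algorithm*), *each student* is outside it, in the matrix VP.
QR within a single clause is free, so the lower quantifier may take scope over the higher one.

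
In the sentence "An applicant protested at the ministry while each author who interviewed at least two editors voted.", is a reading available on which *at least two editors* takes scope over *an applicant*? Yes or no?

*at least two editors* is embedded in the relative clause *who interviewed at least two editors*, which is itself inside the adjunct *while each author who interviewed at least two editors voted*.
Even if one barrier were somehow void, the other would still block QR.
So the wide-scope reading for *at least two editors* is blocked.

No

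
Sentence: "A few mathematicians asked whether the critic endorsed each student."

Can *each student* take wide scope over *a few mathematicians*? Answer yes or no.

*each student* occurs within the embedded question *whether the critic endorsed each student*.
The wh-island constraint blocks QR out of an embedded interrogative.
*each student* is confined to the island and cannot take scope over *a few mathematicians*.

No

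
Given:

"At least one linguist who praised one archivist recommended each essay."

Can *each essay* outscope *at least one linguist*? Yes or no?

Yes

Although the sentence contains a relative clause (*who praised one archivist*), *each essay* is outside it, in the matrix VP.
Clause-internal QR can adjoin the lower DP above the subject, yielding the inverse reading.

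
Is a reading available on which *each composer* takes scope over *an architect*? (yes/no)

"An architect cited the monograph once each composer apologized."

The target quantifier *each composer* is part of the adjunct clause *once each composer apologized*.
Adjuncts are opaque for quantifier raising; a quantifier in an adjunct stays inside it.
So *each composer* cannot raise to a position above *an architect*.

No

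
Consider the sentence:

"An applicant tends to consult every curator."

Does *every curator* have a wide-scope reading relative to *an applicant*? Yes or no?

Yes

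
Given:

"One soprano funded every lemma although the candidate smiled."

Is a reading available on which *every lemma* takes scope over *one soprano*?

Yes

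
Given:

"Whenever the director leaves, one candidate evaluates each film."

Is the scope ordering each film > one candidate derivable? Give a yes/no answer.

Yes

The adjunct island is irrelevant here — *each film* and *one candidate* are both in the matrix clause.
QR within a single clause is free, so the lower quantifier may take scope over the higher one.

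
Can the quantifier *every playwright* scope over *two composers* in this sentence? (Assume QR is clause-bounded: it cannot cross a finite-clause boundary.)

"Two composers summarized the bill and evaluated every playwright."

No

*every playwright* sits inside one conjunct of the coordinate structure (*evaluated every playwright*).
A quantifier cannot raise out of one conjunct of a coordination across the whole coordinate structure — the CSC applies to QR.
Hence only narrow scope for *every playwright* (under *two composers*) survives.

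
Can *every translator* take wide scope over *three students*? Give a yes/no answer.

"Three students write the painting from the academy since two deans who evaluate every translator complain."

No

The DP *every translator* is contained in the relative clause *who evaluate every translator*, which is itself inside the adjunct *since two deans who evaluate every translator complain*.
Even if one barrier were somehow void, the other would still block QR.
Hence only narrow scope for *every translator* (under *three students*) survives.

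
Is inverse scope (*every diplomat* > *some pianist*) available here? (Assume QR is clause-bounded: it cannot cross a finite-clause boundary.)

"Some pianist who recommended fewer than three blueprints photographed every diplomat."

The RC *who recommended fewer than three blueprints* is an island, but *every diplomat* is not inside it — it is the matrix object, a clausemate of *some pianist*.
Clause-internal QR can adjoin the lower DP above the subject, yielding the inverse reading.

Yes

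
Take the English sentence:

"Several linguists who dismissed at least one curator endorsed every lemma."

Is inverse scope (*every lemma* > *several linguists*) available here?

Yes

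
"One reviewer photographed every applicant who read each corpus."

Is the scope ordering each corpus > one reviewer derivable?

The target quantifier *each corpus* is part of the relative clause *who read each corpus* modifying *every applicant*.
Relative clauses are scope islands: a quantifier cannot QR out of a relative clause to take scope in the matrix clause.
*each corpus* is confined to the island and cannot take scope over *one reviewer*.

No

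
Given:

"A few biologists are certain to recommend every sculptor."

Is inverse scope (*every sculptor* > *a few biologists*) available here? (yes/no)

*every sculptor* is inside a raising infinitive, which is transparent to QR (no CP barrier), so it behaves as a matrix argument.
Nothing blocks QR of the lower DP to a position above the higher one, so inverse scope is available.

Yes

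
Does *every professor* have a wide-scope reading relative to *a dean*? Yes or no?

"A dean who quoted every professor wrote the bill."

No

*every professor* is embedded in the relative clause *who quoted every professor*.
A relative clause is a scope island — quantifier raising cannot cross its boundary.
*every professor* is confined to the island and cannot take scope over *a dean*.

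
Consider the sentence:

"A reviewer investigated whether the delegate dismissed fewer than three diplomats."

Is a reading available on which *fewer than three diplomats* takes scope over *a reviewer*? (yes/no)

No

Structurally, *fewer than three diplomats* is inside the embedded question *whether the delegate dismissed fewer than three diplomats*.
The wh-island constraint blocks QR out of an embedded interrogative.
*fewer than three diplomats* is confined to the island and cannot take scope over *a reviewer*.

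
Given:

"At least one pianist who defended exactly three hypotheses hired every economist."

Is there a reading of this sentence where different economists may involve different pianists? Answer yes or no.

Yes

That reading corresponds to *every economist* > *at least one pianist*.
*every economist* is a matrix argument; only *at least one pianist* is modified by the relative clause *who defended exactly three hypotheses*, so the RC island is irrelevant to the target quantifier.
Clause-internal QR can adjoin the lower DP above the subject, yielding the inverse reading.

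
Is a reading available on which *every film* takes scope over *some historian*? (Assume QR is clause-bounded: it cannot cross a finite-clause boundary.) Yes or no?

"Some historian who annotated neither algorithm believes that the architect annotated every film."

No

The DP *every film* is contained in the finite complement clause *that the architect annotated every film*.
QR is clause-bounded, so the finite complement is a scope island for the embedded quantifier.
The inverse ordering *every film* > *some historian* is therefore underivable.
(Only the surface reading survives: one fixed historian with respect to all the relevant films.)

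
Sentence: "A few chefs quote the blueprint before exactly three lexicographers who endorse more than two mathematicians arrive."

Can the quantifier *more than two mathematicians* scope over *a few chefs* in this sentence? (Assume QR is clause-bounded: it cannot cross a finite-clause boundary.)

No

The target quantifier *more than two mathematicians* is part of the relative clause *who endorse more than two mathematicians*, which is itself inside the adjunct *before exactly three lexicographers who endorse more than two mathematicians arrive*.
The quantifier would have to escape first the RC and then the adjunct — two independent island violations.
So the wide-scope reading for *more than two mathematicians* is blocked.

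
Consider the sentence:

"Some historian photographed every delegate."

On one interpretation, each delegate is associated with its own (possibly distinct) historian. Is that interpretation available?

Yes

The paraphrase describes the scope ordering *every delegate* > *some historian*.
Both DPs are arguments of the same predicate; there is no clause or island boundary between them.
No island intervenes, so both surface and inverse scope are derivable.
Both orderings are possible: *some historian* > *every delegate* and *every delegate* > *some historian*.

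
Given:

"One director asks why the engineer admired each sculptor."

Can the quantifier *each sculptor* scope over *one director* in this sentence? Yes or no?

No

*each sculptor* occurs within the embedded question *why the engineer admired each sculptor*.
Embedded questions are wh-islands: a quantifier inside an indirect question cannot QR into the matrix clause.
There is no licit LF on which *each sculptor* c-commands *one director*.
(Only the surface reading survives: one fixed director with respect to all the relevant sculptors.)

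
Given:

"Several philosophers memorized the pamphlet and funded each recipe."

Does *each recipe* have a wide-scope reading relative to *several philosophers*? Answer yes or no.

The DP *each recipe* is contained in one conjunct of the coordinate structure (*funded each recipe*).
Coordinate structures are islands for non-across-the-board movement, QR included.
*each recipe* > *several philosophers* would require crossing that boundary, which is illicit.

No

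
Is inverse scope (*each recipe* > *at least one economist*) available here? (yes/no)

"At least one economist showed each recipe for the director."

Both DPs are arguments of the same predicate; there is no clause or island boundary between them.
Since no island is crossed, the inverse ordering is licensed alongside surface scope.

Yes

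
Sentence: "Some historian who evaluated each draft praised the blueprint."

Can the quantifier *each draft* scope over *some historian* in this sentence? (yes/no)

No

*each draft* sits inside the relative clause *who evaluated each draft*.
Relative clauses are scope islands: a quantifier cannot QR out of a relative clause to take scope in the matrix clause.
There is no licit LF on which *each draft* c-commands *some historian*.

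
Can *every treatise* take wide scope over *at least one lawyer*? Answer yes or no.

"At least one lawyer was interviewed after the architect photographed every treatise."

The DP *every treatise* is contained in the adjunct clause *after the architect photographed every treatise*.
Adjuncts are opaque for quantifier raising; a quantifier in an adjunct stays inside it.
So *every treatise* cannot raise to a position above *at least one lawyer*.

No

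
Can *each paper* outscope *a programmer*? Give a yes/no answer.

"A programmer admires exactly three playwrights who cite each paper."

No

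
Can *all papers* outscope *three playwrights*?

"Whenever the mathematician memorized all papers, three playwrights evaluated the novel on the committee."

*all papers* occurs within the adjunct clause *whenever the mathematician memorized all papers*.
Adjuncts are opaque for quantifier raising; a quantifier in an adjunct stays inside it.
The ordering *all papers* > *three playwrights* is therefore underivable.

No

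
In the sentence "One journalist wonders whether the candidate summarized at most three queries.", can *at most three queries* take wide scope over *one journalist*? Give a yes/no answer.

The target quantifier *at most three queries* is part of the embedded question *whether the candidate summarized at most three queries*.
The wh-island constraint blocks QR out of an embedded interrogative.
So *at most three queries* cannot raise to a position above *one journalist*.

No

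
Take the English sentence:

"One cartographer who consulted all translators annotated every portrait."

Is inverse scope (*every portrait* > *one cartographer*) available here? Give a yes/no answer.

The RC *who consulted all translators* is an island, but *every portrait* is not inside it — it is the matrix object, a clausemate of *one cartographer*.
With no island boundary between them, the object can take inverse scope over the subject via ordinary QR within the clause.
The sentence is scopally ambiguous between *one cartographer* > *every portrait* and *every portrait* > *one cartographer*.

Yes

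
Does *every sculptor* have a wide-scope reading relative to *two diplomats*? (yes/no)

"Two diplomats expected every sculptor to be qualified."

Yes

*every sculptor* is an ECM subject; ECM complements are not islands, and the embedded quantifier may take matrix scope.
Ordinary QR to a clause-peripheral position gives the wide-scope LF for the lower DP.
So *every sculptor* > *two diplomats* is among the available readings.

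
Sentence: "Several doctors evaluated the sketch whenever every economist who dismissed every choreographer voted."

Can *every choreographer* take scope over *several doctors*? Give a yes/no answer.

No

*every choreographer* occurs within the relative clause *who dismissed every choreographer*, which is itself inside the adjunct *whenever every economist who dismissed every choreographer voted*.
Two island boundaries intervene — the relative clause and the adjunct. Either alone would block QR.
Hence only narrow scope for *every choreographer* (under *several doctors*) survives.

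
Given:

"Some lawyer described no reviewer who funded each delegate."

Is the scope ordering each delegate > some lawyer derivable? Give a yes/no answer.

No

Structurally, *each delegate* is inside the relative clause *who funded each delegate* modifying *no reviewer*.
A relative clause is a scope island — quantifier raising cannot cross its boundary.
So the wide-scope reading for *each delegate* is blocked.
(Only the surface reading survives: one fixed lawyer with respect to all the relevant delegates.)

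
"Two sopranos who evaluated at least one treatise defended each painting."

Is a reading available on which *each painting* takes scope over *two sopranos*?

Yes

Although the sentence contains a relative clause (*who evaluated at least one treatise*), *each painting* is outside it, in the matrix VP.
Since no island is crossed, the inverse ordering is licensed alongside surface scope.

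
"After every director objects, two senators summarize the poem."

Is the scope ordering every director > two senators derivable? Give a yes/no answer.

*every director* sits inside the adjunct clause *after every director objects*.
The adjunct-island constraint bars QR out of an adverbial clause.
The ordering *every director* > *two senators* is therefore underivable.

No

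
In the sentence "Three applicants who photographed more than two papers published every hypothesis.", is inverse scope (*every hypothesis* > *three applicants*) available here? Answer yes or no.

Yes

*every hypothesis* is a matrix argument; only *three applicants* is modified by the relative clause *who photographed more than two papers*, so the RC island is irrelevant to the target quantifier.
Ordinary QR to a clause-peripheral position gives the wide-scope LF for the lower DP.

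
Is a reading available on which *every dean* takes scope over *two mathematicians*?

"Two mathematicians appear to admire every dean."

The matrix predicate is a raising verb, whose infinitival complement is not a scope island — *every dean* can QR into the matrix clause.
Nothing blocks QR of the lower DP to a position above the higher one, so inverse scope is available.

Yes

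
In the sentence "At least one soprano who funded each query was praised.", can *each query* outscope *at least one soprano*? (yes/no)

No

*each query* occurs within the relative clause *who funded each query*.
Relative clauses are scope islands: a quantifier cannot QR out of a relative clause to take scope in the matrix clause.
So the wide-scope reading for *each query* is blocked.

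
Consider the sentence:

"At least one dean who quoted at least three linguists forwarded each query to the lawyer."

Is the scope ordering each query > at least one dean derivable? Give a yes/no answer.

Although the sentence contains a relative clause (*who quoted at least three linguists*), *each query* is outside it, in the matrix VP.
Ordinary QR to a clause-peripheral position gives the wide-scope LF for the lower DP.

Yes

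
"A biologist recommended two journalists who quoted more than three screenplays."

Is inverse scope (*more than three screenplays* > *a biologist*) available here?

*more than three screenplays* occurs within the relative clause *who quoted more than three screenplays* modifying *two journalists*.
QR out of a relative clause is ruled out by the relative-clause island constraint.
The inverse ordering *more than three screenplays* > *a biologist* is therefore underivable.

No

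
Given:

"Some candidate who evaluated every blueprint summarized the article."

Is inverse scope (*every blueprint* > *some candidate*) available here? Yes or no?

No

Structurally, *every blueprint* is inside the relative clause *who evaluated every blueprint*.
Quantifiers inside a relative clause are trapped there; the RC boundary blocks QR.
So *every blueprint* cannot raise to a position above *some candidate*.
(Only the surface reading survives: one fixed candidate with respect to all the relevant blueprints.)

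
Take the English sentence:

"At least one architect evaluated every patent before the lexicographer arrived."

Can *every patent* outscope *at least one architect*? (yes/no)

*every patent* is a matrix argument; the adjunct is an island but the target quantifier is outside it.
With no island boundary between them, the object can take inverse scope over the subject via ordinary QR within the clause.
So *every patent* > *at least one architect* is among the available readings.

Yes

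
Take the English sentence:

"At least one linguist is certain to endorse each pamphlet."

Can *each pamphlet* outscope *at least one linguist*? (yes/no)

Yes

*each pamphlet* is inside a raising infinitive, which is transparent to QR (no CP barrier), so it behaves as a matrix argument.
Since no island is crossed, the inverse ordering is licensed alongside surface scope.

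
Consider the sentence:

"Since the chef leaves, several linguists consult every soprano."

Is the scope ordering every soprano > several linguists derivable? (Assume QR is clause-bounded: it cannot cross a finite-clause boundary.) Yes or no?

Yes

Although there is an adjunct clause, *every soprano* is in the main clause, not inside the adjunct.
No island intervenes, so both surface and inverse scope are derivable.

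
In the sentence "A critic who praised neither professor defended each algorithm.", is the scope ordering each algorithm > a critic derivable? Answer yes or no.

Yes

*each algorithm* sits in the matrix clause, not in the relative clause on *a critic*.
Nothing blocks QR of the lower DP to a position above the higher one, so inverse scope is available.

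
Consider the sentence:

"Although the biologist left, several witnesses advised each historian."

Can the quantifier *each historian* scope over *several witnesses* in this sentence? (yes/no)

Although there is an adjunct clause, *each historian* is in the main clause, not inside the adjunct.
Ordinary QR to a clause-peripheral position gives the wide-scope LF for the lower DP.
So *each historian* > *several witnesses* is among the available readings.

Yes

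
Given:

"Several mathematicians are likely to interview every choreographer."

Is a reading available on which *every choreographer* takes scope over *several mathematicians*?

*every choreographer* is inside a raising infinitive, which is transparent to QR (no CP barrier), so it behaves as a matrix argument.
Nothing blocks QR of the lower DP to a position above the higher one, so inverse scope is available.

Yes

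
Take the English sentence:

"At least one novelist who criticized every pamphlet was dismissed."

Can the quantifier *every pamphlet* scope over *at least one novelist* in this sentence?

No

*every pamphlet* sits inside the relative clause *who criticized every pamphlet*.
Relative clauses block scope extraction: QR cannot target a position outside the modified NP.
Hence only narrow scope for *every pamphlet* (under *at least one novelist*) survives.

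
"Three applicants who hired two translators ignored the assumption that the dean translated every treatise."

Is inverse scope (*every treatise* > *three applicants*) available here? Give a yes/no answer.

*every treatise* sits inside the complex NP *the assumption that the dean translated every treatise*.
Noun-complement clauses are scope islands (the Complex NP Constraint): a quantifier inside one cannot scope into the matrix.
So the wide-scope reading for *every treatise* is blocked.

No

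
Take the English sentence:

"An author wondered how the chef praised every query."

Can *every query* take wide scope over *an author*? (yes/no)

No

The target quantifier *every query* is part of the embedded question *how the chef praised every query*.
The wh-island constraint blocks QR out of an embedded interrogative.
So *every query* cannot raise high enough to outscope *an author*; only the surface ordering *an author* > *every query* is available.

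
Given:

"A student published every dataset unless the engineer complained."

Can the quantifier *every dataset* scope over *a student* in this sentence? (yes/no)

Yes

The adjunct clause does not contain *every dataset*, which is the matrix object.
With no island boundary between them, the object can take inverse scope over the subject via ordinary QR within the clause.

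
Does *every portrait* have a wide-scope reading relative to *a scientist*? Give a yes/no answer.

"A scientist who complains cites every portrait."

*every portrait* is a matrix argument; only *a scientist* is modified by the relative clause *who complains*, so the RC island is irrelevant to the target quantifier.
With no island boundary between them, the object can take inverse scope over the subject via ordinary QR within the clause.
Both orderings are possible: *a scientist* > *every portrait* and *every portrait* > *a scientist*.

Yes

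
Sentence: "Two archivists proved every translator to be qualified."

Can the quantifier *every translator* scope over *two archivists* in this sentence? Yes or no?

Yes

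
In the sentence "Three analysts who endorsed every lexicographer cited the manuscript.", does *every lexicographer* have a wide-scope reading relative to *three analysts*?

No

Structurally, *every lexicographer* is inside the relative clause *who endorsed every lexicographer*.
QR out of a relative clause is ruled out by the relative-clause island constraint.
There is no licit LF on which *every lexicographer* c-commands *three analysts*.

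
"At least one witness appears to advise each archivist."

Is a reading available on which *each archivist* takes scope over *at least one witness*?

Yes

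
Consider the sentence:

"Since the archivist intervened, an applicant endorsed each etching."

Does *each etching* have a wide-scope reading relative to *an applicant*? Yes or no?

Yes

The adjunct island is irrelevant here — *each etching* and *an applicant* are both in the matrix clause.
Clause-internal QR can adjoin the lower DP above the subject, yielding the inverse reading.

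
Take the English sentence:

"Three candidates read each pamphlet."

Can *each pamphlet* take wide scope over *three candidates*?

Yes

*each pamphlet* is the matrix object and *three candidates* the matrix subject; the two are clausemates.
No island intervenes, so both surface and inverse scope are derivable.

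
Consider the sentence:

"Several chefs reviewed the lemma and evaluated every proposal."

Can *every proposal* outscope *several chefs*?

No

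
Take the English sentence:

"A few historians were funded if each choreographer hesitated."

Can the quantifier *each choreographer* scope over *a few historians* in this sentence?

No

The DP *each choreographer* is contained in the adjunct clause *if each choreographer hesitated*.
Adjunct clauses are scope islands: a quantifier inside an adjunct cannot raise into the matrix clause.
The inverse ordering *each choreographer* > *a few historians* is therefore underivable.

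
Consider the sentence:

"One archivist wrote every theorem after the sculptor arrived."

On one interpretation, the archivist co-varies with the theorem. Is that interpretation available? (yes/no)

Yes

This is the *every theorem* > *one archivist* reading.
*every theorem* is a matrix argument; the adjunct is an island but the target quantifier is outside it.
Nothing blocks QR of the lower DP to a position above the higher one, so inverse scope is available.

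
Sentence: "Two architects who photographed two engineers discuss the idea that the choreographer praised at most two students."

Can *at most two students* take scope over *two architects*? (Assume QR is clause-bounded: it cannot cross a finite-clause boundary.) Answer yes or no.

*at most two students* sits inside the complex NP *the idea that the choreographer praised at most two students*.
Noun-complement clauses are scope islands (the Complex NP Constraint): a quantifier inside one cannot scope into the matrix.
*at most two students* is confined to the island and cannot take scope over *two architects*.

No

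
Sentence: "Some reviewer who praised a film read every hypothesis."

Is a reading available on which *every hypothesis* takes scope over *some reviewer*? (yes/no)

Yes

Although the sentence contains a relative clause (*who praised a film*), *every hypothesis* is outside it, in the matrix VP.
Nothing blocks QR of the lower DP to a position above the higher one, so inverse scope is available.
So *every hypothesis* > *some reviewer* is among the available readings.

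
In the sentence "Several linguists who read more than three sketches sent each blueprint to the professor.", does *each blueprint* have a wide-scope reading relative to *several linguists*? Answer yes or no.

The RC *who read more than three sketches* is an island, but *each blueprint* is not inside it — it is the matrix object, a clausemate of *several linguists*.
Since no island is crossed, the inverse ordering is licensed alongside surface scope.

Yes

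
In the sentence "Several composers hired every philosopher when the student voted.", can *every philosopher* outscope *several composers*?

Yes

Although there is an adjunct clause, *every philosopher* is in the main clause, not inside the adjunct.
QR within a single clause is free, so the lower quantifier may take scope over the higher one.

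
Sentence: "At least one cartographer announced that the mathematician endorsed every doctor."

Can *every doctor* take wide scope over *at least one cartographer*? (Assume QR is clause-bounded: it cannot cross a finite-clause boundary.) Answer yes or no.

No

*every doctor* sits inside the finite complement clause *that the mathematician endorsed every doctor*.
With QR restricted to its own tensed clause, the embedded quantifier cannot reach a matrix scope position.
The inverse ordering *every doctor* > *at least one cartographer* is therefore underivable.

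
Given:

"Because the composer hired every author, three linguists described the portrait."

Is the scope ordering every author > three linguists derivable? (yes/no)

No

*every author* occurs within the adjunct clause *because the composer hired every author*.
Adjunct clauses are scope islands: a quantifier inside an adjunct cannot raise into the matrix clause.
There is no licit LF on which *every author* c-commands *three linguists*.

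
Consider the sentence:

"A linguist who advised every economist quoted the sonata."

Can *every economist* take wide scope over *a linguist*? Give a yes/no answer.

No

The target quantifier *every economist* is part of the relative clause *who advised every economist*.
Quantifiers inside a relative clause are trapped there; the RC boundary blocks QR.
There is no licit LF on which *every economist* c-commands *a linguist*.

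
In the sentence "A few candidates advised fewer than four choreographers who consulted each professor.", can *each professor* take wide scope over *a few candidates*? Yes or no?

No

*each professor* is embedded in the relative clause *who consulted each professor* modifying *fewer than four choreographers*.
The relative clause forms an island for QR, so the quantifier is confined to the head noun's restrictor.
So *each professor* cannot raise high enough to outscope *a few candidates*; only the surface ordering *a few candidates* > *each professor* is available.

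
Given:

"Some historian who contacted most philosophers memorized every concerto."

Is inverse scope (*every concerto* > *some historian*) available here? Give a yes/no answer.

*every concerto* sits in the matrix clause, not in the relative clause on *some historian*.
Since no island is crossed, the inverse ordering is licensed alongside surface scope.
So *every concerto* > *some historian* is among the available readings.

Yes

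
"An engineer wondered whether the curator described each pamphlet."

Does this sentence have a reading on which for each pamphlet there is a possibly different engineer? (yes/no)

No

That reading corresponds to *each pamphlet* > *an engineer*.
The DP *each pamphlet* is contained in the embedded question *whether the curator described each pamphlet*.
An indirect question is a wh-island; the filled [Spec,CP] blocks QR across the CP edge.
So *each pamphlet* cannot raise to a position above *an engineer*.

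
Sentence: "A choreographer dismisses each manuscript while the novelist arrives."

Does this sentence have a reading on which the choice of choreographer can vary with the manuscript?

Yes

That reading corresponds to *each manuscript* > *a choreographer*.
Although there is an adjunct clause, *each manuscript* is in the main clause, not inside the adjunct.
QR within a single clause is free, so the lower quantifier may take scope over the higher one.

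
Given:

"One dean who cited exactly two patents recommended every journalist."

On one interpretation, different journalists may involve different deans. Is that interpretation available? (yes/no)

Yes

The paraphrase describes the scope ordering *every journalist* > *one dean*.
*every journalist* sits in the matrix clause, not in the relative clause on *one dean*.
QR within a single clause is free, so the lower quantifier may take scope over the higher one.
Both orderings are possible: *one dean* > *every journalist* and *every journalist* > *one dean*.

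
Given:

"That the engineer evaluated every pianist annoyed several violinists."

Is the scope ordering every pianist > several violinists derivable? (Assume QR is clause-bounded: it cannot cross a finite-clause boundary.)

No

*every pianist* occurs within the sentential subject *that the engineer evaluated every pianist*.
Subjects — clausal subjects included — are islands for extraction, and QR is no exception.
So *every pianist* cannot raise to a position above *several violinists*.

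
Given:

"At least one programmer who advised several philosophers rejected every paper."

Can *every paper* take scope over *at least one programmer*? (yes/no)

Yes

The RC *who advised several philosophers* is an island, but *every paper* is not inside it — it is the matrix object, a clausemate of *at least one programmer*.
Clause-internal QR can adjoin the lower DP above the subject, yielding the inverse reading.
So *every paper* > *at least one programmer* is among the available readings.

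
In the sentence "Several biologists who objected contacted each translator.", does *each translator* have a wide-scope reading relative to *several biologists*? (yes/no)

Yes

Although the sentence contains a relative clause (*who objected*), *each translator* is outside it, in the matrix VP.
No island intervenes, so both surface and inverse scope are derivable.
So *each translator* > *several biologists* is among the available readings.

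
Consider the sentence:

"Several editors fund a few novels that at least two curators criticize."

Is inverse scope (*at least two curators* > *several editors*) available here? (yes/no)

No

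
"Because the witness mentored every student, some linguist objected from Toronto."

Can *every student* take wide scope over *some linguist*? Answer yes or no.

*every student* is embedded in the adjunct clause *because the witness mentored every student*.
The adjunct-island constraint bars QR out of an adverbial clause.
The ordering *every student* > *some linguist* is therefore underivable.

No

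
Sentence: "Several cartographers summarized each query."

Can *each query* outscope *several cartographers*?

*each query* and *several cartographers* are in the same minimal clause.
Since no island is crossed, the inverse ordering is licensed alongside surface scope.

Yes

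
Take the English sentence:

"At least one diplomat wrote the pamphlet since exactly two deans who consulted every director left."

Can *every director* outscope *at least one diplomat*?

*every director* sits inside the relative clause *who consulted every director*, which is itself inside the adjunct *since exactly two deans who consulted every director left*.
Even if one barrier were somehow void, the other would still block QR.
So the wide-scope reading for *every director* is blocked.
(Only the surface reading survives: one fixed diplomat with respect to all the relevant directors.)

No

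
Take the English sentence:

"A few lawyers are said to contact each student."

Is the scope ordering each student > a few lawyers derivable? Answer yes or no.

Yes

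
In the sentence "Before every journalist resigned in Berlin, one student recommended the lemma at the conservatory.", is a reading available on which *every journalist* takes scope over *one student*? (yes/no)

*every journalist* sits inside the adjunct clause *before every journalist resigned in Berlin*.
Adjunct clauses are scope islands: a quantifier inside an adjunct cannot raise into the matrix clause.
So the wide-scope reading for *every journalist* is blocked.

No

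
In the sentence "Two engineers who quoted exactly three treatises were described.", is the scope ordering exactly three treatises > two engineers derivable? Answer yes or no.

The target quantifier *exactly three treatises* is part of the relative clause *who quoted exactly three treatises*.
A relative clause is a scope island — quantifier raising cannot cross its boundary.
*exactly three treatises* > *two engineers* would require crossing that boundary, which is illicit.

No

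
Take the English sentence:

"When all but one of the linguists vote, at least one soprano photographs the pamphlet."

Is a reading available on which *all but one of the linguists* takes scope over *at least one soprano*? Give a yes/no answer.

No

*all but one of the linguists* sits inside the adjunct clause *when all but one of the linguists vote*.
Since the clause is an adjunct (not a complement), the Adjunct Condition blocks QR across its edge.
So the wide-scope reading for *all but one of the linguists* is blocked.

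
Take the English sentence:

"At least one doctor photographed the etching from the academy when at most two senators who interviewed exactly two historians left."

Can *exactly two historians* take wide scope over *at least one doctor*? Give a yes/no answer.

The target quantifier *exactly two historians* is part of the relative clause *who interviewed exactly two historians*, which is itself inside the adjunct *when at most two senators who interviewed exactly two historians left*.
Nested islands: the RC island is itself inside an adjunct island, so wide scope is doubly excluded.
Hence only narrow scope for *exactly two historians* (under *at least one doctor*) survives.
(Only the surface reading survives: one fixed doctor with respect to all the relevant historians.)

No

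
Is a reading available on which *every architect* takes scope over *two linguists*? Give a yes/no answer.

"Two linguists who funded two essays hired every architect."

Yes

*every architect* is a matrix argument; only *two linguists* is modified by the relative clause *who funded two essays*, so the RC island is irrelevant to the target quantifier.
QR within a single clause is free, so the lower quantifier may take scope over the higher one.
Both orderings are possible: *two linguists* > *every architect* and *every architect* > *two linguists*.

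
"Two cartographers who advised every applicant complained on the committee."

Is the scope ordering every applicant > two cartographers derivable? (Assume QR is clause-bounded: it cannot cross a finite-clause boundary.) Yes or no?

Structurally, *every applicant* is inside the relative clause *who advised every applicant*.
Relative clauses are scope islands: a quantifier cannot QR out of a relative clause to take scope in the matrix clause.
So the wide-scope reading for *every applicant* is blocked.

No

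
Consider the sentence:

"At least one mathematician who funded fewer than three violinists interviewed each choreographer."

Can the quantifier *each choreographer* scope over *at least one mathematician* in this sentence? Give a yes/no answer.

Yes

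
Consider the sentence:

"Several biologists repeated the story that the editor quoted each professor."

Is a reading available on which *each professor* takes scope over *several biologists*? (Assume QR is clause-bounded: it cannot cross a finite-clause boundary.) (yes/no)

Structurally, *each professor* is inside the complex NP *the story that the editor quoted each professor*.
Noun-complement clauses are scope islands (the Complex NP Constraint): a quantifier inside one cannot scope into the matrix.
So the wide-scope reading for *each professor* is blocked.

No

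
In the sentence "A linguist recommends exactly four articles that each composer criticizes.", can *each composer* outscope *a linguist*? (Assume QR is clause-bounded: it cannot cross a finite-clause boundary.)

No

*each composer* occurs within the relative clause *that each composer criticizes* modifying *exactly four articles*.
Relative clauses block scope extraction: QR cannot target a position outside the modified NP.
*each composer* is confined to the island and cannot take scope over *a linguist*.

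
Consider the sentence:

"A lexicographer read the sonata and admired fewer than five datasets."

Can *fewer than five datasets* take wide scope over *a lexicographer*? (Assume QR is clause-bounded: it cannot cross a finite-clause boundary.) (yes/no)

No

Structurally, *fewer than five datasets* is inside one conjunct of the coordinate structure (*admired fewer than five datasets*).
Asymmetric QR out of one conjunct violates the Coordinate Structure Constraint.
There is no licit LF on which *fewer than five datasets* c-commands *a lexicographer*.
(Only the surface reading survives: one fixed lexicographer with respect to all the relevant datasets.)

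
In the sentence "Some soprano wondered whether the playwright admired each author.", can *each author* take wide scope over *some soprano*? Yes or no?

No

*each author* is embedded in the embedded question *whether the playwright admired each author*.
The wh-island constraint blocks QR out of an embedded interrogative.
So the wide-scope reading for *each author* is blocked.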